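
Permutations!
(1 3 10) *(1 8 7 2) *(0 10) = (0 10 8 7 2 1 3) = [10, 3, 1, 0, 4, 5, 6, 2, 7, 9, 8]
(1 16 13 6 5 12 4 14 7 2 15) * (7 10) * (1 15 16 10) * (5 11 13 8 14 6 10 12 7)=[0, 12, 16, 3, 6, 7, 11, 2, 14, 9, 5, 13, 4, 10, 1, 15, 8]=(1 12 4 6 11 13 10 5 7 2 16 8 14)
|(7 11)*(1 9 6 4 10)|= 10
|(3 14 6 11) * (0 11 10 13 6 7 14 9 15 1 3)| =12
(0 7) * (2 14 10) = (0 7)(2 14 10) = [7, 1, 14, 3, 4, 5, 6, 0, 8, 9, 2, 11, 12, 13, 10]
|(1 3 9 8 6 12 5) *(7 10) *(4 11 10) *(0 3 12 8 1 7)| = |(0 3 9 1 12 5 7 4 11 10)(6 8)| = 10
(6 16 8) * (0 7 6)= (0 7 6 16 8)= [7, 1, 2, 3, 4, 5, 16, 6, 0, 9, 10, 11, 12, 13, 14, 15, 8]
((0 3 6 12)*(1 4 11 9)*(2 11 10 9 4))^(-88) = [0, 11, 4, 3, 9, 5, 6, 7, 8, 2, 1, 10, 12] = (12)(1 11 10)(2 4 9)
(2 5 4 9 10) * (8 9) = [0, 1, 5, 3, 8, 4, 6, 7, 9, 10, 2] = (2 5 4 8 9 10)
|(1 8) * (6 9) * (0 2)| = |(0 2)(1 8)(6 9)| = 2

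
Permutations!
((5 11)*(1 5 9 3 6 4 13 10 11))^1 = (1 5)(3 6 4 13 10 11 9) = [0, 5, 2, 6, 13, 1, 4, 7, 8, 3, 11, 9, 12, 10]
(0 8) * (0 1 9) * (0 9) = (9)(0 8 1) = [8, 0, 2, 3, 4, 5, 6, 7, 1, 9]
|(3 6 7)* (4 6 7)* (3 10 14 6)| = 6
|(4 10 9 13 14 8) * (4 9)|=|(4 10)(8 9 13 14)|=4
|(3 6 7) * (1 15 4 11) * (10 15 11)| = |(1 11)(3 6 7)(4 10 15)| = 6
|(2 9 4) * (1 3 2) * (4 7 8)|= |(1 3 2 9 7 8 4)|= 7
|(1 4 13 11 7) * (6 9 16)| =15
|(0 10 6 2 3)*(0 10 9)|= |(0 9)(2 3 10 6)|= 4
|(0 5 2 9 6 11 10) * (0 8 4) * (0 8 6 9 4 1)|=|(0 5 2 4 8 1)(6 11 10)|=6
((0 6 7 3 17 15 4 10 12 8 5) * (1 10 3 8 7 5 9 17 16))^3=[0, 7, 2, 10, 1, 5, 6, 17, 15, 4, 8, 11, 9, 13, 14, 16, 12, 3]=(1 7 17 3 10 8 15 16 12 9 4)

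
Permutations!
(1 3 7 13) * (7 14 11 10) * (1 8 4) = (1 3 14 11 10 7 13 8 4) = [0, 3, 2, 14, 1, 5, 6, 13, 4, 9, 7, 10, 12, 8, 11]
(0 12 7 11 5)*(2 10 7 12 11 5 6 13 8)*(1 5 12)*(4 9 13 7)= [11, 5, 10, 3, 9, 0, 7, 12, 2, 13, 4, 6, 1, 8]= (0 11 6 7 12 1 5)(2 10 4 9 13 8)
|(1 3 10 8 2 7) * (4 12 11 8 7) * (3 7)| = 10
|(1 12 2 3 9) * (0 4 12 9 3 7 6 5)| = 14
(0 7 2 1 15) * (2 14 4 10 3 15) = (0 7 14 4 10 3 15)(1 2) = [7, 2, 1, 15, 10, 5, 6, 14, 8, 9, 3, 11, 12, 13, 4, 0]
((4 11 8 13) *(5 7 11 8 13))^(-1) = (4 13 11 7 5 8) = [0, 1, 2, 3, 13, 8, 6, 5, 4, 9, 10, 7, 12, 11]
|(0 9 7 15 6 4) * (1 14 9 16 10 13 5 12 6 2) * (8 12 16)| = |(0 8 12 6 4)(1 14 9 7 15 2)(5 16 10 13)| = 60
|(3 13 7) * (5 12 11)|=|(3 13 7)(5 12 11)|=3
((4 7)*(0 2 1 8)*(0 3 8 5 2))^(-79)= (1 2 5)(3 8)(4 7)= [0, 2, 5, 8, 7, 1, 6, 4, 3]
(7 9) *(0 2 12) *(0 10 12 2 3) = (0 3)(7 9)(10 12) = [3, 1, 2, 0, 4, 5, 6, 9, 8, 7, 12, 11, 10]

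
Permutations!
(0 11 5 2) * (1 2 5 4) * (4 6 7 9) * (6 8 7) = (0 11 8 7 9 4 1 2) = [11, 2, 0, 3, 1, 5, 6, 9, 7, 4, 10, 8]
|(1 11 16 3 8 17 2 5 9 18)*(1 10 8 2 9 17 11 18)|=11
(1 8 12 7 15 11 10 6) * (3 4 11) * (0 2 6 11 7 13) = [2, 8, 6, 4, 7, 5, 1, 15, 12, 9, 11, 10, 13, 0, 14, 3] = (0 2 6 1 8 12 13)(3 4 7 15)(10 11)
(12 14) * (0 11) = (0 11)(12 14) = [11, 1, 2, 3, 4, 5, 6, 7, 8, 9, 10, 0, 14, 13, 12]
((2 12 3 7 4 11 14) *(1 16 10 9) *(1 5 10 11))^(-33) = (1 14 3)(2 7 16)(4 11 12) = [0, 14, 7, 1, 11, 5, 6, 16, 8, 9, 10, 12, 4, 13, 3, 15, 2]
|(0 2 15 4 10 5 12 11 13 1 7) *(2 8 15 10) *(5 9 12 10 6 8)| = |(0 5 10 9 12 11 13 1 7)(2 6 8 15 4)| = 45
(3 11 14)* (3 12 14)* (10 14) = (3 11)(10 14 12) = [0, 1, 2, 11, 4, 5, 6, 7, 8, 9, 14, 3, 10, 13, 12]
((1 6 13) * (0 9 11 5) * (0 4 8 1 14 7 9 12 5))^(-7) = (0 1 9 4 14 12 6 11 8 7 5 13) = [1, 9, 2, 3, 14, 13, 11, 5, 7, 4, 10, 8, 6, 0, 12]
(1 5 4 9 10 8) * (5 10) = (1 10 8)(4 9 5) = [0, 10, 2, 3, 9, 4, 6, 7, 1, 5, 8]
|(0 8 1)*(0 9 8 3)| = |(0 3)(1 9 8)| = 6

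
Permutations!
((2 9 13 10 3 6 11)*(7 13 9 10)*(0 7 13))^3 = (13)(0 7)(2 6 10 11 3) = [7, 1, 6, 2, 4, 5, 10, 0, 8, 9, 11, 3, 12, 13]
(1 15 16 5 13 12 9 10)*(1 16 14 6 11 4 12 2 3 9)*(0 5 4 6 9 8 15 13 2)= (0 5 2 3 8 15 14 9 10 16 4 12 1 13)(6 11)= [5, 13, 3, 8, 12, 2, 11, 7, 15, 10, 16, 6, 1, 0, 9, 14, 4]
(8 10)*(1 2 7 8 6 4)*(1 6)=(1 2 7 8 10)(4 6)=[0, 2, 7, 3, 6, 5, 4, 8, 10, 9, 1]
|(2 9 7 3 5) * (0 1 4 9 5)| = |(0 1 4 9 7 3)(2 5)| = 6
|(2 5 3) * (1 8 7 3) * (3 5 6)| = 12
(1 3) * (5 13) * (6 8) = (1 3)(5 13)(6 8) = [0, 3, 2, 1, 4, 13, 8, 7, 6, 9, 10, 11, 12, 5]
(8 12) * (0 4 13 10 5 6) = [4, 1, 2, 3, 13, 6, 0, 7, 12, 9, 5, 11, 8, 10] = (0 4 13 10 5 6)(8 12)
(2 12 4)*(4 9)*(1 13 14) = (1 13 14)(2 12 9 4) = [0, 13, 12, 3, 2, 5, 6, 7, 8, 4, 10, 11, 9, 14, 1]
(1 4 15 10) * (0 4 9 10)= (0 4 15)(1 9 10)= [4, 9, 2, 3, 15, 5, 6, 7, 8, 10, 1, 11, 12, 13, 14, 0]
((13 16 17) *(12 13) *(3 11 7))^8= (17)(3 7 11)= [0, 1, 2, 7, 4, 5, 6, 11, 8, 9, 10, 3, 12, 13, 14, 15, 16, 17]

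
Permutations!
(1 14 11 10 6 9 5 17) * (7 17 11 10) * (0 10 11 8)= [10, 14, 2, 3, 4, 8, 9, 17, 0, 5, 6, 7, 12, 13, 11, 15, 16, 1]= (0 10 6 9 5 8)(1 14 11 7 17)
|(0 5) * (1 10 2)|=|(0 5)(1 10 2)|=6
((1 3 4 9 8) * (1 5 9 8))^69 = (1 8)(3 5)(4 9) = [0, 8, 2, 5, 9, 3, 6, 7, 1, 4]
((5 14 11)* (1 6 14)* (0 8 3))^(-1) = (0 3 8)(1 5 11 14 6) = [3, 5, 2, 8, 4, 11, 1, 7, 0, 9, 10, 14, 12, 13, 6]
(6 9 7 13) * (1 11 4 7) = [0, 11, 2, 3, 7, 5, 9, 13, 8, 1, 10, 4, 12, 6] = (1 11 4 7 13 6 9)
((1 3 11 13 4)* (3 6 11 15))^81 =(1 6 11 13 4)(3 15) =[0, 6, 2, 15, 1, 5, 11, 7, 8, 9, 10, 13, 12, 4, 14, 3]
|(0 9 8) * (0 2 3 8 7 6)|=|(0 9 7 6)(2 3 8)|=12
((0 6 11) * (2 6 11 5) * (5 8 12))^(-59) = (0 11)(2 6 8 12 5) = [11, 1, 6, 3, 4, 2, 8, 7, 12, 9, 10, 0, 5]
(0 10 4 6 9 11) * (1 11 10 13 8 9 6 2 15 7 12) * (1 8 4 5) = (0 13 4 2 15 7 12 8 9 10 5 1 11) = [13, 11, 15, 3, 2, 1, 6, 12, 9, 10, 5, 0, 8, 4, 14, 7]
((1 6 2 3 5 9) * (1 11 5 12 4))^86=[0, 2, 12, 4, 6, 11, 3, 7, 8, 5, 10, 9, 1]=(1 2 12)(3 4 6)(5 11 9)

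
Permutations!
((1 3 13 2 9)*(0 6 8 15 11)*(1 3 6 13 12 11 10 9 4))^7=[15, 12, 9, 1, 3, 5, 11, 7, 0, 4, 2, 8, 6, 10, 14, 13]=(0 15 13 10 2 9 4 3 1 12 6 11 8)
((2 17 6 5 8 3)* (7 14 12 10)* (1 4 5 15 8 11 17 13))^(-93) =(1 15 4 8 5 3 11 2 17 13 6)(7 10 12 14) =[0, 15, 17, 11, 8, 3, 1, 10, 5, 9, 12, 2, 14, 6, 7, 4, 16, 13]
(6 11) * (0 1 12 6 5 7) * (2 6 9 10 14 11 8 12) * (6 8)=(0 1 2 8 12 9 10 14 11 5 7)=[1, 2, 8, 3, 4, 7, 6, 0, 12, 10, 14, 5, 9, 13, 11]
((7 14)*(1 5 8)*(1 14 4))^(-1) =(1 4 7 14 8 5) =[0, 4, 2, 3, 7, 1, 6, 14, 5, 9, 10, 11, 12, 13, 8]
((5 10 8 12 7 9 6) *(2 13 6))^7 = (2 7 8 5 13 9 12 10 6) = [0, 1, 7, 3, 4, 13, 2, 8, 5, 12, 6, 11, 10, 9]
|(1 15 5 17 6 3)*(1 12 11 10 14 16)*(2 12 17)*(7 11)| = |(1 15 5 2 12 7 11 10 14 16)(3 17 6)| = 30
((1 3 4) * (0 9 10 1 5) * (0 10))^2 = [0, 4, 2, 5, 10, 1, 6, 7, 8, 9, 3] = (1 4 10 3 5)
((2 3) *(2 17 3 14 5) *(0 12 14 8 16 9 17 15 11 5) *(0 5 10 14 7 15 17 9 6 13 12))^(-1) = (2 5 14 10 11 15 7 12 13 6 16 8)(3 17) = [0, 1, 5, 17, 4, 14, 16, 12, 2, 9, 11, 15, 13, 6, 10, 7, 8, 3]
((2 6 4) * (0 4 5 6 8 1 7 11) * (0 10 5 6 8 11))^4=(0 10 7 11 1 2 8 4 5)=[10, 2, 8, 3, 5, 0, 6, 11, 4, 9, 7, 1]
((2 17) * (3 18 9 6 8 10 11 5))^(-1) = (2 17)(3 5 11 10 8 6 9 18) = [0, 1, 17, 5, 4, 11, 9, 7, 6, 18, 8, 10, 12, 13, 14, 15, 16, 2, 3]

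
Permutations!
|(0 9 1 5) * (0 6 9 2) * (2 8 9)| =7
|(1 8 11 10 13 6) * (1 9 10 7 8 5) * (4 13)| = |(1 5)(4 13 6 9 10)(7 8 11)| = 30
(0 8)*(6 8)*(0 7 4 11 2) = [6, 1, 0, 3, 11, 5, 8, 4, 7, 9, 10, 2] = (0 6 8 7 4 11 2)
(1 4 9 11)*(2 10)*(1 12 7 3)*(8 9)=(1 4 8 9 11 12 7 3)(2 10)=[0, 4, 10, 1, 8, 5, 6, 3, 9, 11, 2, 12, 7]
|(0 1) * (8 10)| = 2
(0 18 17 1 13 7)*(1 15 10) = (0 18 17 15 10 1 13 7) = [18, 13, 2, 3, 4, 5, 6, 0, 8, 9, 1, 11, 12, 7, 14, 10, 16, 15, 17]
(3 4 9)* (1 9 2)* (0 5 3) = (0 5 3 4 2 1 9) = [5, 9, 1, 4, 2, 3, 6, 7, 8, 0]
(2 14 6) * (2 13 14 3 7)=(2 3 7)(6 13 14)=[0, 1, 3, 7, 4, 5, 13, 2, 8, 9, 10, 11, 12, 14, 6]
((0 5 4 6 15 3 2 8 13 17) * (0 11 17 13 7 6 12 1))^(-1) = (0 1 12 4 5)(2 3 15 6 7 8)(11 17) = [1, 12, 3, 15, 5, 0, 7, 8, 2, 9, 10, 17, 4, 13, 14, 6, 16, 11]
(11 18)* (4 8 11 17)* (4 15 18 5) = (4 8 11 5)(15 18 17) = [0, 1, 2, 3, 8, 4, 6, 7, 11, 9, 10, 5, 12, 13, 14, 18, 16, 15, 17]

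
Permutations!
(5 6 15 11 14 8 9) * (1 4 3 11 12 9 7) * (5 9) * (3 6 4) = (1 3 11 14 8 7)(4 6 15 12 5) = [0, 3, 2, 11, 6, 4, 15, 1, 7, 9, 10, 14, 5, 13, 8, 12]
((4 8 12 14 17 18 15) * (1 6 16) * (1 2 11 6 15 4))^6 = [0, 1, 6, 3, 4, 5, 2, 7, 8, 9, 10, 16, 12, 13, 14, 15, 11, 17, 18] = (18)(2 6)(11 16)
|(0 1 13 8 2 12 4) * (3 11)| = |(0 1 13 8 2 12 4)(3 11)| = 14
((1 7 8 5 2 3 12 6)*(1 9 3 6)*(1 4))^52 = (1 8 2 9 12)(3 4 7 5 6) = [0, 8, 9, 4, 7, 6, 3, 5, 2, 12, 10, 11, 1]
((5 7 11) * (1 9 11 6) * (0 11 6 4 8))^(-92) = (0 4 5)(1 9 6)(7 11 8) = [4, 9, 2, 3, 5, 0, 1, 11, 7, 6, 10, 8]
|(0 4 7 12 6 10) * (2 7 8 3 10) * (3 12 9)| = 10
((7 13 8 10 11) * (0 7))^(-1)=(0 11 10 8 13 7)=[11, 1, 2, 3, 4, 5, 6, 0, 13, 9, 8, 10, 12, 7]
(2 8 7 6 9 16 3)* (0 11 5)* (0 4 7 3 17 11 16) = (0 16 17 11 5 4 7 6 9)(2 8 3) = [16, 1, 8, 2, 7, 4, 9, 6, 3, 0, 10, 5, 12, 13, 14, 15, 17, 11]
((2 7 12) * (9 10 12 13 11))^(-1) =(2 12 10 9 11 13 7) =[0, 1, 12, 3, 4, 5, 6, 2, 8, 11, 9, 13, 10, 7]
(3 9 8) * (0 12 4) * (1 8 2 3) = (0 12 4)(1 8)(2 3 9) = [12, 8, 3, 9, 0, 5, 6, 7, 1, 2, 10, 11, 4]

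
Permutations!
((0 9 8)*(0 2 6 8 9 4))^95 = (9)(0 4)(2 8 6) = [4, 1, 8, 3, 0, 5, 2, 7, 6, 9]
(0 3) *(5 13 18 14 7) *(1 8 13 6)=(0 3)(1 8 13 18 14 7 5 6)=[3, 8, 2, 0, 4, 6, 1, 5, 13, 9, 10, 11, 12, 18, 7, 15, 16, 17, 14]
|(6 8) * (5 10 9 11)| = 4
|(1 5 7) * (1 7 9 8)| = |(1 5 9 8)| = 4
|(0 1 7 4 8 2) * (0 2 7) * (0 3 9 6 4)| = 8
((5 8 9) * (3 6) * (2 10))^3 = (2 10)(3 6) = [0, 1, 10, 6, 4, 5, 3, 7, 8, 9, 2]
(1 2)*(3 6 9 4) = (1 2)(3 6 9 4) = [0, 2, 1, 6, 3, 5, 9, 7, 8, 4]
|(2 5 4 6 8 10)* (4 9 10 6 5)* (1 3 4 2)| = 6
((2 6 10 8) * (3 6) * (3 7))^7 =(2 7 3 6 10 8) =[0, 1, 7, 6, 4, 5, 10, 3, 2, 9, 8]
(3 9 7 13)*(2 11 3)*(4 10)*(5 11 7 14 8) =(2 7 13)(3 9 14 8 5 11)(4 10) =[0, 1, 7, 9, 10, 11, 6, 13, 5, 14, 4, 3, 12, 2, 8]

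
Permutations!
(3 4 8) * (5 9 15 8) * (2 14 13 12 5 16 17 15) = (2 14 13 12 5 9)(3 4 16 17 15 8) = [0, 1, 14, 4, 16, 9, 6, 7, 3, 2, 10, 11, 5, 12, 13, 8, 17, 15]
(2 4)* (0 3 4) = [3, 1, 0, 4, 2] = (0 3 4 2)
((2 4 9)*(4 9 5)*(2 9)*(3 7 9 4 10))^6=(10)=[0, 1, 2, 3, 4, 5, 6, 7, 8, 9, 10]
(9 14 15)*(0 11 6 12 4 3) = [11, 1, 2, 0, 3, 5, 12, 7, 8, 14, 10, 6, 4, 13, 15, 9] = (0 11 6 12 4 3)(9 14 15)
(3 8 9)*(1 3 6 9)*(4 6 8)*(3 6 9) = (1 6 3 4 9 8) = [0, 6, 2, 4, 9, 5, 3, 7, 1, 8]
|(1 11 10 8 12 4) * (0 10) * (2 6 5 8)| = 10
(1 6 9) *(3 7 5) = (1 6 9)(3 7 5) = [0, 6, 2, 7, 4, 3, 9, 5, 8, 1]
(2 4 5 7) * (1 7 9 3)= (1 7 2 4 5 9 3)= [0, 7, 4, 1, 5, 9, 6, 2, 8, 3]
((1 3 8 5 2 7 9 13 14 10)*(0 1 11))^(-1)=(0 11 10 14 13 9 7 2 5 8 3 1)=[11, 0, 5, 1, 4, 8, 6, 2, 3, 7, 14, 10, 12, 9, 13]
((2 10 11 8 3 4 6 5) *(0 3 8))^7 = (0 11 10 2 5 6 4 3) = [11, 1, 5, 0, 3, 6, 4, 7, 8, 9, 2, 10]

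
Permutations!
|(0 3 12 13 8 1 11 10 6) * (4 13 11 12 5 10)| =30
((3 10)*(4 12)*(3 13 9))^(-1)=(3 9 13 10)(4 12)=[0, 1, 2, 9, 12, 5, 6, 7, 8, 13, 3, 11, 4, 10]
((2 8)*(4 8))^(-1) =(2 8 4) =[0, 1, 8, 3, 2, 5, 6, 7, 4]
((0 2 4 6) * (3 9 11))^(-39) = (11)(0 2 4 6) = [2, 1, 4, 3, 6, 5, 0, 7, 8, 9, 10, 11]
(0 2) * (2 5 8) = [5, 1, 0, 3, 4, 8, 6, 7, 2] = (0 5 8 2)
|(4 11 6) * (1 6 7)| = 5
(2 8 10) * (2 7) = (2 8 10 7) = [0, 1, 8, 3, 4, 5, 6, 2, 10, 9, 7]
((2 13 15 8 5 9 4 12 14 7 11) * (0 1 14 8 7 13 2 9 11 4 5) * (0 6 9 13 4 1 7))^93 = (0 1 4 8 9 11 15 7 14 12 6 5 13) = [1, 4, 2, 3, 8, 13, 5, 14, 9, 11, 10, 15, 6, 0, 12, 7]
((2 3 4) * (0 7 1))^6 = (7) = [0, 1, 2, 3, 4, 5, 6, 7]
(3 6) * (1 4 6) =(1 4 6 3) =[0, 4, 2, 1, 6, 5, 3]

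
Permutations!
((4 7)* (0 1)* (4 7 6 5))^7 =[1, 0, 2, 3, 6, 4, 5, 7] =(7)(0 1)(4 6 5)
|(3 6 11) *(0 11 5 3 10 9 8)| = 15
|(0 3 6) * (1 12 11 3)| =6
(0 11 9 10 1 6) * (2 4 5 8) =(0 11 9 10 1 6)(2 4 5 8) =[11, 6, 4, 3, 5, 8, 0, 7, 2, 10, 1, 9]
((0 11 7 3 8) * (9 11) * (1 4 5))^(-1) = [8, 5, 2, 7, 1, 4, 6, 11, 3, 0, 10, 9] = (0 8 3 7 11 9)(1 5 4)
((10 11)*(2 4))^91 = [0, 1, 4, 3, 2, 5, 6, 7, 8, 9, 11, 10] = (2 4)(10 11)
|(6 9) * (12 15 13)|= 6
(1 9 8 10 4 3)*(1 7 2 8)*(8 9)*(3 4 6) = (1 8 10 6 3 7 2 9) = [0, 8, 9, 7, 4, 5, 3, 2, 10, 1, 6]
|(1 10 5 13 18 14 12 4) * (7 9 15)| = |(1 10 5 13 18 14 12 4)(7 9 15)| = 24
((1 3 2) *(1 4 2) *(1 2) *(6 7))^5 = (1 3 2 4)(6 7) = [0, 3, 4, 2, 1, 5, 7, 6]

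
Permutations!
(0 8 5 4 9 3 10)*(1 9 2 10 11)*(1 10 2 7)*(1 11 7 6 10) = (0 8 5 4 6 10)(1 9 3 7 11) = [8, 9, 2, 7, 6, 4, 10, 11, 5, 3, 0, 1]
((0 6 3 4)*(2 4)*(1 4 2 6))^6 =(6) =[0, 1, 2, 3, 4, 5, 6]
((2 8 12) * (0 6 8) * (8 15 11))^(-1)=(0 2 12 8 11 15 6)=[2, 1, 12, 3, 4, 5, 0, 7, 11, 9, 10, 15, 8, 13, 14, 6]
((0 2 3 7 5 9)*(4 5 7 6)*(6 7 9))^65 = (9)(4 6 5) = [0, 1, 2, 3, 6, 4, 5, 7, 8, 9]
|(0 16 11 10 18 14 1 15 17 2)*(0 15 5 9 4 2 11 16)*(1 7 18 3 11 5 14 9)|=|(1 14 7 18 9 4 2 15 17 5)(3 11 10)|=30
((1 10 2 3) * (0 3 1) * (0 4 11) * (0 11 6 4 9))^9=[0, 1, 2, 3, 6, 5, 4, 7, 8, 9, 10, 11]=(11)(4 6)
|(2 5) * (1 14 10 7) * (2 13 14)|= |(1 2 5 13 14 10 7)|= 7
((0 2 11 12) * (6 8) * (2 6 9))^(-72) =[11, 1, 8, 3, 4, 5, 12, 7, 0, 6, 10, 9, 2] =(0 11 9 6 12 2 8)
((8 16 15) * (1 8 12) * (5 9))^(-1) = (1 12 15 16 8)(5 9) = [0, 12, 2, 3, 4, 9, 6, 7, 1, 5, 10, 11, 15, 13, 14, 16, 8]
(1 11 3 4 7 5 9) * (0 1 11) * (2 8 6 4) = (0 1)(2 8 6 4 7 5 9 11 3) = [1, 0, 8, 2, 7, 9, 4, 5, 6, 11, 10, 3]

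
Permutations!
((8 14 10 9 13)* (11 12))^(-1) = (8 13 9 10 14)(11 12) = [0, 1, 2, 3, 4, 5, 6, 7, 13, 10, 14, 12, 11, 9, 8]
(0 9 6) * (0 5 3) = (0 9 6 5 3) = [9, 1, 2, 0, 4, 3, 5, 7, 8, 6]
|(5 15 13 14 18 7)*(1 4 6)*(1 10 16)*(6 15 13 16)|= |(1 4 15 16)(5 13 14 18 7)(6 10)|= 20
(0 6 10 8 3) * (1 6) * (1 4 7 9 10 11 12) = (0 4 7 9 10 8 3)(1 6 11 12) = [4, 6, 2, 0, 7, 5, 11, 9, 3, 10, 8, 12, 1]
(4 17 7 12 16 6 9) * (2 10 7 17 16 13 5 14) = (17)(2 10 7 12 13 5 14)(4 16 6 9) = [0, 1, 10, 3, 16, 14, 9, 12, 8, 4, 7, 11, 13, 5, 2, 15, 6, 17]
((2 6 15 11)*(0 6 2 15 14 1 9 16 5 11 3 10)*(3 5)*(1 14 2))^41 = (0 6 2 1 9 16 3 10)(5 15 11) = [6, 9, 1, 10, 4, 15, 2, 7, 8, 16, 0, 5, 12, 13, 14, 11, 3]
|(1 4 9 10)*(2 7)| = 4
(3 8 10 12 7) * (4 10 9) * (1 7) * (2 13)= [0, 7, 13, 8, 10, 5, 6, 3, 9, 4, 12, 11, 1, 2]= (1 7 3 8 9 4 10 12)(2 13)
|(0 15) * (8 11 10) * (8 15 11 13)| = 4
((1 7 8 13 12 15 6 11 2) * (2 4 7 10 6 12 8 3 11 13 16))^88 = [0, 8, 13, 3, 4, 5, 2, 7, 10, 9, 16, 11, 12, 1, 14, 15, 6] = (1 8 10 16 6 2 13)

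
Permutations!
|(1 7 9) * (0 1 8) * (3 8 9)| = |(9)(0 1 7 3 8)| = 5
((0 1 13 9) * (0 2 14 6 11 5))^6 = (0 6 9)(1 11 2)(5 14 13) = [6, 11, 1, 3, 4, 14, 9, 7, 8, 0, 10, 2, 12, 5, 13]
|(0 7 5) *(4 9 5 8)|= |(0 7 8 4 9 5)|= 6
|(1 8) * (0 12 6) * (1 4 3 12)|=|(0 1 8 4 3 12 6)|=7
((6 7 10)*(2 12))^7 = (2 12)(6 7 10) = [0, 1, 12, 3, 4, 5, 7, 10, 8, 9, 6, 11, 2]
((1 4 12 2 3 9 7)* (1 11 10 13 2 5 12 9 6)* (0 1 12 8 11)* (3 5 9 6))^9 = (0 4 12 7 1 6 9)(2 11)(5 10)(8 13) = [4, 6, 11, 3, 12, 10, 9, 1, 13, 0, 5, 2, 7, 8]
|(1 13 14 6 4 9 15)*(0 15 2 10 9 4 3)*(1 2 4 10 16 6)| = 6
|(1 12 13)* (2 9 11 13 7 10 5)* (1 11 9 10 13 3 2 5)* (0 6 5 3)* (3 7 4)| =6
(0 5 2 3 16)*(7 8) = (0 5 2 3 16)(7 8) = [5, 1, 3, 16, 4, 2, 6, 8, 7, 9, 10, 11, 12, 13, 14, 15, 0]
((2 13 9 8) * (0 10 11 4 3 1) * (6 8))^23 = (0 1 3 4 11 10)(2 6 13 8 9) = [1, 3, 6, 4, 11, 5, 13, 7, 9, 2, 0, 10, 12, 8]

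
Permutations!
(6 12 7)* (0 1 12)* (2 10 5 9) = [1, 12, 10, 3, 4, 9, 0, 6, 8, 2, 5, 11, 7] = (0 1 12 7 6)(2 10 5 9)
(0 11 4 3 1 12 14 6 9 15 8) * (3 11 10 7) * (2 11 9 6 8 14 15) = (0 10 7 3 1 12 15 14 8)(2 11 4 9) = [10, 12, 11, 1, 9, 5, 6, 3, 0, 2, 7, 4, 15, 13, 8, 14]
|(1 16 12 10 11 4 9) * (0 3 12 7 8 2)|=|(0 3 12 10 11 4 9 1 16 7 8 2)|=12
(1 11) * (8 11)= (1 8 11)= [0, 8, 2, 3, 4, 5, 6, 7, 11, 9, 10, 1]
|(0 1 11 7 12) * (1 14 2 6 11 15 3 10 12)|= 11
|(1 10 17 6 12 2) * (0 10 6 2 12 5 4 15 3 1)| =|(0 10 17 2)(1 6 5 4 15 3)| =12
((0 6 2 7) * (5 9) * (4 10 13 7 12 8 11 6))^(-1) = (0 7 13 10 4)(2 6 11 8 12)(5 9) = [7, 1, 6, 3, 0, 9, 11, 13, 12, 5, 4, 8, 2, 10]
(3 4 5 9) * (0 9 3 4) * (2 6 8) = (0 9 4 5 3)(2 6 8) = [9, 1, 6, 0, 5, 3, 8, 7, 2, 4]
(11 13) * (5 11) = (5 11 13) = [0, 1, 2, 3, 4, 11, 6, 7, 8, 9, 10, 13, 12, 5]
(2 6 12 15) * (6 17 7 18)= (2 17 7 18 6 12 15)= [0, 1, 17, 3, 4, 5, 12, 18, 8, 9, 10, 11, 15, 13, 14, 2, 16, 7, 6]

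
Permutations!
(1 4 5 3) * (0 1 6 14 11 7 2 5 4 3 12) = (0 1 3 6 14 11 7 2 5 12) = [1, 3, 5, 6, 4, 12, 14, 2, 8, 9, 10, 7, 0, 13, 11]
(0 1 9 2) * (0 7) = (0 1 9 2 7) = [1, 9, 7, 3, 4, 5, 6, 0, 8, 2]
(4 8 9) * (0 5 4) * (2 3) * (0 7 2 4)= (0 5)(2 3 4 8 9 7)= [5, 1, 3, 4, 8, 0, 6, 2, 9, 7]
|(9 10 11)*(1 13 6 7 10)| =|(1 13 6 7 10 11 9)| =7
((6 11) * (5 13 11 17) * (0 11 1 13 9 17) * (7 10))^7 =(0 11 6)(1 13)(5 9 17)(7 10) =[11, 13, 2, 3, 4, 9, 0, 10, 8, 17, 7, 6, 12, 1, 14, 15, 16, 5]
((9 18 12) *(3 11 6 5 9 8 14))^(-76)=(3 18 11 12 6 8 5 14 9)=[0, 1, 2, 18, 4, 14, 8, 7, 5, 3, 10, 12, 6, 13, 9, 15, 16, 17, 11]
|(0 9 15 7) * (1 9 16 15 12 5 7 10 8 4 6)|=12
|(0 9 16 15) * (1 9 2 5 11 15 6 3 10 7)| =35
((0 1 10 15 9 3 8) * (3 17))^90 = [10, 15, 2, 0, 4, 5, 6, 7, 1, 3, 9, 11, 12, 13, 14, 17, 16, 8] = (0 10 9 3)(1 15 17 8)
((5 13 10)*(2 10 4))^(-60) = (13) = [0, 1, 2, 3, 4, 5, 6, 7, 8, 9, 10, 11, 12, 13]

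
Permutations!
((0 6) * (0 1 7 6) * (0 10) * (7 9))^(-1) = (0 10)(1 6 7 9) = [10, 6, 2, 3, 4, 5, 7, 9, 8, 1, 0]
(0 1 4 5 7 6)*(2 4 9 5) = (0 1 9 5 7 6)(2 4) = [1, 9, 4, 3, 2, 7, 0, 6, 8, 5]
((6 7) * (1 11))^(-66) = (11) = [0, 1, 2, 3, 4, 5, 6, 7, 8, 9, 10, 11]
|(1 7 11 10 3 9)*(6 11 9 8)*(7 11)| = |(1 11 10 3 8 6 7 9)| = 8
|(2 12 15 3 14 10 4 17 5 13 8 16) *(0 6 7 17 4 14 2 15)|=12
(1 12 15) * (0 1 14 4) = (0 1 12 15 14 4) = [1, 12, 2, 3, 0, 5, 6, 7, 8, 9, 10, 11, 15, 13, 4, 14]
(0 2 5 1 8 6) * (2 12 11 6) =[12, 8, 5, 3, 4, 1, 0, 7, 2, 9, 10, 6, 11] =(0 12 11 6)(1 8 2 5)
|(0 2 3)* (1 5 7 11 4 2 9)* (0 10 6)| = |(0 9 1 5 7 11 4 2 3 10 6)| = 11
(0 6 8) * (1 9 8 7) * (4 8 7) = (0 6 4 8)(1 9 7) = [6, 9, 2, 3, 8, 5, 4, 1, 0, 7]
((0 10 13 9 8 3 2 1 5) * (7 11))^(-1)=(0 5 1 2 3 8 9 13 10)(7 11)=[5, 2, 3, 8, 4, 1, 6, 11, 9, 13, 0, 7, 12, 10]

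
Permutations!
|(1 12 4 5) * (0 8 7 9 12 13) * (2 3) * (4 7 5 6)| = 30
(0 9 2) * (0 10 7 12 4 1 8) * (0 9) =(1 8 9 2 10 7 12 4) =[0, 8, 10, 3, 1, 5, 6, 12, 9, 2, 7, 11, 4]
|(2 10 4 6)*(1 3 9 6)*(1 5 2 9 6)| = 4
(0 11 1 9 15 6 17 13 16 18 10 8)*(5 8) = (0 11 1 9 15 6 17 13 16 18 10 5 8) = [11, 9, 2, 3, 4, 8, 17, 7, 0, 15, 5, 1, 12, 16, 14, 6, 18, 13, 10]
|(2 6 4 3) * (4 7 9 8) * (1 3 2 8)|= |(1 3 8 4 2 6 7 9)|= 8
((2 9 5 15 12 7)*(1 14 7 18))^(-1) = (1 18 12 15 5 9 2 7 14) = [0, 18, 7, 3, 4, 9, 6, 14, 8, 2, 10, 11, 15, 13, 1, 5, 16, 17, 12]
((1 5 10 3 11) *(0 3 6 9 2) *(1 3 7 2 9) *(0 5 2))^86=(11)(1 2 5 10 6)=[0, 2, 5, 3, 4, 10, 1, 7, 8, 9, 6, 11]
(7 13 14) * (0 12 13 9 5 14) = (0 12 13)(5 14 7 9) = [12, 1, 2, 3, 4, 14, 6, 9, 8, 5, 10, 11, 13, 0, 7]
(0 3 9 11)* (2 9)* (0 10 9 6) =[3, 1, 6, 2, 4, 5, 0, 7, 8, 11, 9, 10] =(0 3 2 6)(9 11 10)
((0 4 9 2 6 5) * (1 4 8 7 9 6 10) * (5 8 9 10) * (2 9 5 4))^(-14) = [0, 1, 2, 3, 4, 5, 6, 7, 8, 9, 10] = (10)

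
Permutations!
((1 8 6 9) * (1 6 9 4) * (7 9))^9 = (1 9)(4 7)(6 8) = [0, 9, 2, 3, 7, 5, 8, 4, 6, 1]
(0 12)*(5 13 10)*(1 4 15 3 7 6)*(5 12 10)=(0 10 12)(1 4 15 3 7 6)(5 13)=[10, 4, 2, 7, 15, 13, 1, 6, 8, 9, 12, 11, 0, 5, 14, 3]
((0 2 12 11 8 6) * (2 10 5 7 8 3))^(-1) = (0 6 8 7 5 10)(2 3 11 12) = [6, 1, 3, 11, 4, 10, 8, 5, 7, 9, 0, 12, 2]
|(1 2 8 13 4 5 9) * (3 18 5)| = |(1 2 8 13 4 3 18 5 9)| = 9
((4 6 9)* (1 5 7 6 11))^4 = [0, 9, 2, 3, 7, 4, 1, 11, 8, 5, 10, 6] = (1 9 5 4 7 11 6)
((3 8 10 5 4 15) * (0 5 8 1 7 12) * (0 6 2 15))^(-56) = [5, 1, 2, 3, 0, 4, 6, 7, 8, 9, 10, 11, 12, 13, 14, 15] = (15)(0 5 4)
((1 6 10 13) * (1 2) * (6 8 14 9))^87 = (1 2 13 10 6 9 14 8) = [0, 2, 13, 3, 4, 5, 9, 7, 1, 14, 6, 11, 12, 10, 8]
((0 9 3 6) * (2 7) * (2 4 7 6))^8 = (0 2 9 6 3) = [2, 1, 9, 0, 4, 5, 3, 7, 8, 6]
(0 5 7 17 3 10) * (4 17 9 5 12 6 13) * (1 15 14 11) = [12, 15, 2, 10, 17, 7, 13, 9, 8, 5, 0, 1, 6, 4, 11, 14, 16, 3] = (0 12 6 13 4 17 3 10)(1 15 14 11)(5 7 9)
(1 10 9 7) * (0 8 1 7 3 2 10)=(0 8 1)(2 10 9 3)=[8, 0, 10, 2, 4, 5, 6, 7, 1, 3, 9]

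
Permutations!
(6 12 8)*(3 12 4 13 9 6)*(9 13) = (13)(3 12 8)(4 9 6) = [0, 1, 2, 12, 9, 5, 4, 7, 3, 6, 10, 11, 8, 13]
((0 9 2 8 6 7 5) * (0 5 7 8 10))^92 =(10) =[0, 1, 2, 3, 4, 5, 6, 7, 8, 9, 10]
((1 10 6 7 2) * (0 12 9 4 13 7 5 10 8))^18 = [0, 1, 2, 3, 4, 5, 6, 7, 8, 9, 10, 11, 12, 13] = (13)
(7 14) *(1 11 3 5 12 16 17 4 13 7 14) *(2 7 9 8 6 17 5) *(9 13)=(1 11 3 2 7)(4 9 8 6 17)(5 12 16)=[0, 11, 7, 2, 9, 12, 17, 1, 6, 8, 10, 3, 16, 13, 14, 15, 5, 4]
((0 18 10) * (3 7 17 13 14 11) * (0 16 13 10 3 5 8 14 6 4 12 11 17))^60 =(18)(4 14 6 8 13 5 16 11 10 12 17) =[0, 1, 2, 3, 14, 16, 8, 7, 13, 9, 12, 10, 17, 5, 6, 15, 11, 4, 18]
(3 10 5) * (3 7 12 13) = [0, 1, 2, 10, 4, 7, 6, 12, 8, 9, 5, 11, 13, 3] = (3 10 5 7 12 13)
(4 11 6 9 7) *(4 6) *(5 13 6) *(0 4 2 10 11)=[4, 1, 10, 3, 0, 13, 9, 5, 8, 7, 11, 2, 12, 6]=(0 4)(2 10 11)(5 13 6 9 7)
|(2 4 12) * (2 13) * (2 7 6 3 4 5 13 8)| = |(2 5 13 7 6 3 4 12 8)| = 9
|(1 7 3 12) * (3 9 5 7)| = |(1 3 12)(5 7 9)| = 3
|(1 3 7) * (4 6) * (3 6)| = |(1 6 4 3 7)| = 5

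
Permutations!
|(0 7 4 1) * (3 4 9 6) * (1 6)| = 12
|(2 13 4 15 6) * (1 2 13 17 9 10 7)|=|(1 2 17 9 10 7)(4 15 6 13)|=12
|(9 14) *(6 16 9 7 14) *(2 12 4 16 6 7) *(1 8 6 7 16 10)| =|(1 8 6 7 14 2 12 4 10)(9 16)| =18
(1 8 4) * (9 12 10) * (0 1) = (0 1 8 4)(9 12 10) = [1, 8, 2, 3, 0, 5, 6, 7, 4, 12, 9, 11, 10]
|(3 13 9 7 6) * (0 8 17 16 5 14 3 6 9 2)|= 18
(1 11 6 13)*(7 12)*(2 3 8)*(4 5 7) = (1 11 6 13)(2 3 8)(4 5 7 12) = [0, 11, 3, 8, 5, 7, 13, 12, 2, 9, 10, 6, 4, 1]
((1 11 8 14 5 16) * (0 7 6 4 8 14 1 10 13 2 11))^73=(0 7 6 4 8 1)(2 5 13 14 10 11 16)=[7, 0, 5, 3, 8, 13, 4, 6, 1, 9, 11, 16, 12, 14, 10, 15, 2]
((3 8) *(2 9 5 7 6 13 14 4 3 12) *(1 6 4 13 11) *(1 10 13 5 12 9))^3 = (1 10 5 3 12 6 13 7 8 2 11 14 4 9) = [0, 10, 11, 12, 9, 3, 13, 8, 2, 1, 5, 14, 6, 7, 4]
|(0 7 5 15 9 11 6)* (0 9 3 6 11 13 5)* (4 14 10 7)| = 30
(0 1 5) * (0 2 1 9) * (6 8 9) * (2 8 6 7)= (0 7 2 1 5 8 9)= [7, 5, 1, 3, 4, 8, 6, 2, 9, 0]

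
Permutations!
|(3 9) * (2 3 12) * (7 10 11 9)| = |(2 3 7 10 11 9 12)| = 7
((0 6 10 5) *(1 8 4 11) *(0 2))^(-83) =(0 10 2 6 5)(1 8 4 11) =[10, 8, 6, 3, 11, 0, 5, 7, 4, 9, 2, 1]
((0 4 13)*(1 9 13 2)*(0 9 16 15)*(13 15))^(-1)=(0 15 9 13 16 1 2 4)=[15, 2, 4, 3, 0, 5, 6, 7, 8, 13, 10, 11, 12, 16, 14, 9, 1]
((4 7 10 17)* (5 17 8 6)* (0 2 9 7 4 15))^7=[5, 1, 17, 3, 4, 10, 7, 0, 9, 15, 2, 11, 12, 13, 14, 6, 16, 8]=(0 5 10 2 17 8 9 15 6 7)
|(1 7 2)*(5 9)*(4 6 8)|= |(1 7 2)(4 6 8)(5 9)|= 6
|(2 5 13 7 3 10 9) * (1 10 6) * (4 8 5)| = |(1 10 9 2 4 8 5 13 7 3 6)| = 11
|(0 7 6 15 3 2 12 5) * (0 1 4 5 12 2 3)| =12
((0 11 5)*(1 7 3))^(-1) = [5, 3, 2, 7, 4, 11, 6, 1, 8, 9, 10, 0] = (0 5 11)(1 3 7)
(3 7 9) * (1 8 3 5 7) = [0, 8, 2, 1, 4, 7, 6, 9, 3, 5] = (1 8 3)(5 7 9)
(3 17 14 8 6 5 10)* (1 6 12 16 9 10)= (1 6 5)(3 17 14 8 12 16 9 10)= [0, 6, 2, 17, 4, 1, 5, 7, 12, 10, 3, 11, 16, 13, 8, 15, 9, 14]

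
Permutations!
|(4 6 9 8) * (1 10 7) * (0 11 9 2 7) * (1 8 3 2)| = |(0 11 9 3 2 7 8 4 6 1 10)| = 11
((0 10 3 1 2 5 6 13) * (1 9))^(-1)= [13, 9, 1, 10, 4, 2, 5, 7, 8, 3, 0, 11, 12, 6]= (0 13 6 5 2 1 9 3 10)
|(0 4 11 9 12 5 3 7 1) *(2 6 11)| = |(0 4 2 6 11 9 12 5 3 7 1)| = 11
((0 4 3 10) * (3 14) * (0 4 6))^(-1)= (0 6)(3 14 4 10)= [6, 1, 2, 14, 10, 5, 0, 7, 8, 9, 3, 11, 12, 13, 4]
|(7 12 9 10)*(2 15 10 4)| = 7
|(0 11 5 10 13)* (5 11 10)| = 3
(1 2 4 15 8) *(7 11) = (1 2 4 15 8)(7 11) = [0, 2, 4, 3, 15, 5, 6, 11, 1, 9, 10, 7, 12, 13, 14, 8]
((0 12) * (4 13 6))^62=(4 6 13)=[0, 1, 2, 3, 6, 5, 13, 7, 8, 9, 10, 11, 12, 4]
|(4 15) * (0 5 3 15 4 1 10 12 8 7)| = |(0 5 3 15 1 10 12 8 7)| = 9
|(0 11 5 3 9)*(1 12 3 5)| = 6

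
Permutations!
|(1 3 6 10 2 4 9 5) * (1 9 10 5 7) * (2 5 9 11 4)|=|(1 3 6 9 7)(4 10 5 11)|=20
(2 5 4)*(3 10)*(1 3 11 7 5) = [0, 3, 1, 10, 2, 4, 6, 5, 8, 9, 11, 7] = (1 3 10 11 7 5 4 2)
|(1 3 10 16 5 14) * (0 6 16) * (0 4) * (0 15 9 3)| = 30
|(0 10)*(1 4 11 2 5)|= |(0 10)(1 4 11 2 5)|= 10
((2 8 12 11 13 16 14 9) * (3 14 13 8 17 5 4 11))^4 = (2 11 14 5 12)(3 17 8 9 4) = [0, 1, 11, 17, 3, 12, 6, 7, 9, 4, 10, 14, 2, 13, 5, 15, 16, 8]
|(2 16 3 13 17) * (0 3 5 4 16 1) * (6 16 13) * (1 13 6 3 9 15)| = |(0 9 15 1)(2 13 17)(4 6 16 5)| = 12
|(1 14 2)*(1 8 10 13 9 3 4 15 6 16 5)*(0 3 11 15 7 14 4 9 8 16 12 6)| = 210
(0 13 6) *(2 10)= (0 13 6)(2 10)= [13, 1, 10, 3, 4, 5, 0, 7, 8, 9, 2, 11, 12, 6]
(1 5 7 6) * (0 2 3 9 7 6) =[2, 5, 3, 9, 4, 6, 1, 0, 8, 7] =(0 2 3 9 7)(1 5 6)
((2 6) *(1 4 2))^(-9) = (1 6 2 4) = [0, 6, 4, 3, 1, 5, 2]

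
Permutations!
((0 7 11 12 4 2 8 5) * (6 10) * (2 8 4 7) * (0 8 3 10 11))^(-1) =(0 7 12 11 6 10 3 4 2)(5 8) =[7, 1, 0, 4, 2, 8, 10, 12, 5, 9, 3, 6, 11]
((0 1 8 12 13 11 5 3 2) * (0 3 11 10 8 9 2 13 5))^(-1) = [11, 0, 9, 2, 4, 12, 6, 7, 10, 1, 13, 5, 8, 3] = (0 11 5 12 8 10 13 3 2 9 1)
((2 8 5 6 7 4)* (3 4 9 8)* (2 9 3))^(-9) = (3 6 8 4 7 5 9) = [0, 1, 2, 6, 7, 9, 8, 5, 4, 3]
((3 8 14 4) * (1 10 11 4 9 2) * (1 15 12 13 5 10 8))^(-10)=(1 9 12 10 3 14 15 5 4 8 2 13 11)=[0, 9, 13, 14, 8, 4, 6, 7, 2, 12, 3, 1, 10, 11, 15, 5]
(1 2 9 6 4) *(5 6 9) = (9)(1 2 5 6 4) = [0, 2, 5, 3, 1, 6, 4, 7, 8, 9]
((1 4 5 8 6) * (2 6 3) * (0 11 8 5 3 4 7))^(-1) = [7, 6, 3, 4, 8, 5, 2, 1, 11, 9, 10, 0] = (0 7 1 6 2 3 4 8 11)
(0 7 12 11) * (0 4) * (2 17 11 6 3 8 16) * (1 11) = (0 7 12 6 3 8 16 2 17 1 11 4) = [7, 11, 17, 8, 0, 5, 3, 12, 16, 9, 10, 4, 6, 13, 14, 15, 2, 1]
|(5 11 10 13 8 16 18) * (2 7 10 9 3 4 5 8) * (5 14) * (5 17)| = 84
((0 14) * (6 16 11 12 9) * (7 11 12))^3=(0 14)(6 9 12 16)(7 11)=[14, 1, 2, 3, 4, 5, 9, 11, 8, 12, 10, 7, 16, 13, 0, 15, 6]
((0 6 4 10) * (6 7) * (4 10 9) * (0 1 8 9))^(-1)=[4, 10, 2, 3, 9, 5, 7, 0, 1, 8, 6]=(0 4 9 8 1 10 6 7)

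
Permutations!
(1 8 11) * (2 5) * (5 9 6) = [0, 8, 9, 3, 4, 2, 5, 7, 11, 6, 10, 1] = (1 8 11)(2 9 6 5)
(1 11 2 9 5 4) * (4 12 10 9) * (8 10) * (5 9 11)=[0, 5, 4, 3, 1, 12, 6, 7, 10, 9, 11, 2, 8]=(1 5 12 8 10 11 2 4)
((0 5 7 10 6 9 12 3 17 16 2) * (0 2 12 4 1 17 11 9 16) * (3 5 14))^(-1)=(0 17 1 4 9 11 3 14)(5 12 16 6 10 7)=[17, 4, 2, 14, 9, 12, 10, 5, 8, 11, 7, 3, 16, 13, 0, 15, 6, 1]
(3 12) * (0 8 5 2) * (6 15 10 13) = (0 8 5 2)(3 12)(6 15 10 13) = [8, 1, 0, 12, 4, 2, 15, 7, 5, 9, 13, 11, 3, 6, 14, 10]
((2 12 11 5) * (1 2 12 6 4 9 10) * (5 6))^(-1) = (1 10 9 4 6 11 12 5 2) = [0, 10, 1, 3, 6, 2, 11, 7, 8, 4, 9, 12, 5]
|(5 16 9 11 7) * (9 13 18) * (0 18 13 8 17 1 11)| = |(0 18 9)(1 11 7 5 16 8 17)| = 21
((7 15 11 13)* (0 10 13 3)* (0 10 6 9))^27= (3 7)(10 15)(11 13)= [0, 1, 2, 7, 4, 5, 6, 3, 8, 9, 15, 13, 12, 11, 14, 10]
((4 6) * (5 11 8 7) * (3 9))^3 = [0, 1, 2, 9, 6, 7, 4, 8, 11, 3, 10, 5] = (3 9)(4 6)(5 7 8 11)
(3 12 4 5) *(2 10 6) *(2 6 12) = (2 10 12 4 5 3) = [0, 1, 10, 2, 5, 3, 6, 7, 8, 9, 12, 11, 4]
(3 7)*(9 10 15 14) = (3 7)(9 10 15 14) = [0, 1, 2, 7, 4, 5, 6, 3, 8, 10, 15, 11, 12, 13, 9, 14]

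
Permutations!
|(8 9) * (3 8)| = 3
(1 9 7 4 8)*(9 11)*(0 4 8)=(0 4)(1 11 9 7 8)=[4, 11, 2, 3, 0, 5, 6, 8, 1, 7, 10, 9]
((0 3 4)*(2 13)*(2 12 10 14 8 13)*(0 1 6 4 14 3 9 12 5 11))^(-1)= (0 11 5 13 8 14 3 10 12 9)(1 4 6)= [11, 4, 2, 10, 6, 13, 1, 7, 14, 0, 12, 5, 9, 8, 3]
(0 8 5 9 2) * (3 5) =[8, 1, 0, 5, 4, 9, 6, 7, 3, 2] =(0 8 3 5 9 2)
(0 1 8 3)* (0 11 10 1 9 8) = (0 9 8 3 11 10 1) = [9, 0, 2, 11, 4, 5, 6, 7, 3, 8, 1, 10]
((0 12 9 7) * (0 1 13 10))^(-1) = (0 10 13 1 7 9 12) = [10, 7, 2, 3, 4, 5, 6, 9, 8, 12, 13, 11, 0, 1]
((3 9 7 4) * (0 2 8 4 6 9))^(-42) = [4, 1, 3, 8, 2, 5, 6, 7, 0, 9] = (9)(0 4 2 3 8)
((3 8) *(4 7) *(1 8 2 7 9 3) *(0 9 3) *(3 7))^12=[0, 1, 2, 3, 4, 5, 6, 7, 8, 9]=(9)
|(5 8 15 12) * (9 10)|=|(5 8 15 12)(9 10)|=4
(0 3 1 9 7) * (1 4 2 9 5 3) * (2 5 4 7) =(0 1 4 5 3 7)(2 9) =[1, 4, 9, 7, 5, 3, 6, 0, 8, 2]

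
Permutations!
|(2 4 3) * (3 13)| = |(2 4 13 3)| = 4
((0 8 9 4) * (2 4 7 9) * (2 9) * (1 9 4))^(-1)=(0 4 8)(1 2 7 9)=[4, 2, 7, 3, 8, 5, 6, 9, 0, 1]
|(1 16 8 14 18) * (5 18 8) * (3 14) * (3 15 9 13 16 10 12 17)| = |(1 10 12 17 3 14 8 15 9 13 16 5 18)| = 13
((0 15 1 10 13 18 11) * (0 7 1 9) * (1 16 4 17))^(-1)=(0 9 15)(1 17 4 16 7 11 18 13 10)=[9, 17, 2, 3, 16, 5, 6, 11, 8, 15, 1, 18, 12, 10, 14, 0, 7, 4, 13]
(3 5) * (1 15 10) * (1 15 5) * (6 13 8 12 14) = (1 5 3)(6 13 8 12 14)(10 15) = [0, 5, 2, 1, 4, 3, 13, 7, 12, 9, 15, 11, 14, 8, 6, 10]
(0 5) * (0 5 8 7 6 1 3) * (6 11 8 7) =(0 7 11 8 6 1 3) =[7, 3, 2, 0, 4, 5, 1, 11, 6, 9, 10, 8]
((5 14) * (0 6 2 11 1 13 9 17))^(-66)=(0 9 1 2)(6 17 13 11)=[9, 2, 0, 3, 4, 5, 17, 7, 8, 1, 10, 6, 12, 11, 14, 15, 16, 13]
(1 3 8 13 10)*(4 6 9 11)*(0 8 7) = [8, 3, 2, 7, 6, 5, 9, 0, 13, 11, 1, 4, 12, 10] = (0 8 13 10 1 3 7)(4 6 9 11)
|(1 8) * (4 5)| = |(1 8)(4 5)| = 2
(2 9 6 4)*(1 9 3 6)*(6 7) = [0, 9, 3, 7, 2, 5, 4, 6, 8, 1] = (1 9)(2 3 7 6 4)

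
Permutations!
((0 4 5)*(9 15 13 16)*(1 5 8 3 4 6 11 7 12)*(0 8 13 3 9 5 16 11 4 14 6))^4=(1 9 6 7 5 3 13)(4 12 8 14 11 16 15)=[0, 9, 2, 13, 12, 3, 7, 5, 14, 6, 10, 16, 8, 1, 11, 4, 15]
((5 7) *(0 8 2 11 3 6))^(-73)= (0 6 3 11 2 8)(5 7)= [6, 1, 8, 11, 4, 7, 3, 5, 0, 9, 10, 2]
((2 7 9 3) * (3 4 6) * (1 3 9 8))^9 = (9)(1 8 7 2 3) = [0, 8, 3, 1, 4, 5, 6, 2, 7, 9]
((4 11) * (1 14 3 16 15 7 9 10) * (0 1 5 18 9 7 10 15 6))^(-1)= (0 6 16 3 14 1)(4 11)(5 10 15 9 18)= [6, 0, 2, 14, 11, 10, 16, 7, 8, 18, 15, 4, 12, 13, 1, 9, 3, 17, 5]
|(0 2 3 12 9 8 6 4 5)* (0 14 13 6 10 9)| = |(0 2 3 12)(4 5 14 13 6)(8 10 9)| = 60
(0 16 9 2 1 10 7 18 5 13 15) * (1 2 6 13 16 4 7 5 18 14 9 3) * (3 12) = (18)(0 4 7 14 9 6 13 15)(1 10 5 16 12 3) = [4, 10, 2, 1, 7, 16, 13, 14, 8, 6, 5, 11, 3, 15, 9, 0, 12, 17, 18]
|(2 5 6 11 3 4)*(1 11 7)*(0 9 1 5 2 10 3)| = 12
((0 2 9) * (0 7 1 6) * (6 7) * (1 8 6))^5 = (0 8 1 2 6 7 9) = [8, 2, 6, 3, 4, 5, 7, 9, 1, 0]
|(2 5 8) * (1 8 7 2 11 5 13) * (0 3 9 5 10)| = |(0 3 9 5 7 2 13 1 8 11 10)| = 11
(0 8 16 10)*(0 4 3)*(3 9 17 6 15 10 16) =[8, 1, 2, 0, 9, 5, 15, 7, 3, 17, 4, 11, 12, 13, 14, 10, 16, 6] =(0 8 3)(4 9 17 6 15 10)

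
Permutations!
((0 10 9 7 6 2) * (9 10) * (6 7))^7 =(10)(0 2 6 9) =[2, 1, 6, 3, 4, 5, 9, 7, 8, 0, 10]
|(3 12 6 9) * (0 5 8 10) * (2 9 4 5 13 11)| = |(0 13 11 2 9 3 12 6 4 5 8 10)| = 12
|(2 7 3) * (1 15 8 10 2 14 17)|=|(1 15 8 10 2 7 3 14 17)|=9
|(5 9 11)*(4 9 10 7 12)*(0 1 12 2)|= 10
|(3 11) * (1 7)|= |(1 7)(3 11)|= 2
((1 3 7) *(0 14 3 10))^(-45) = (0 7)(1 14)(3 10) = [7, 14, 2, 10, 4, 5, 6, 0, 8, 9, 3, 11, 12, 13, 1]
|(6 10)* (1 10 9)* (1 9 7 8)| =5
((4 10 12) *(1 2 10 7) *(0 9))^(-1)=(0 9)(1 7 4 12 10 2)=[9, 7, 1, 3, 12, 5, 6, 4, 8, 0, 2, 11, 10]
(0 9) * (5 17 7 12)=[9, 1, 2, 3, 4, 17, 6, 12, 8, 0, 10, 11, 5, 13, 14, 15, 16, 7]=(0 9)(5 17 7 12)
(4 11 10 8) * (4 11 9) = [0, 1, 2, 3, 9, 5, 6, 7, 11, 4, 8, 10] = (4 9)(8 11 10)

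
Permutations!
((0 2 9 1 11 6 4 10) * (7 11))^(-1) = (0 10 4 6 11 7 1 9 2) = [10, 9, 0, 3, 6, 5, 11, 1, 8, 2, 4, 7]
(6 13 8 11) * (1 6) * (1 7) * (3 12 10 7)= (1 6 13 8 11 3 12 10 7)= [0, 6, 2, 12, 4, 5, 13, 1, 11, 9, 7, 3, 10, 8]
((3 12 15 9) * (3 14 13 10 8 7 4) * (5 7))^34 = (3 12 15 9 14 13 10 8 5 7 4) = [0, 1, 2, 12, 3, 7, 6, 4, 5, 14, 8, 11, 15, 10, 13, 9]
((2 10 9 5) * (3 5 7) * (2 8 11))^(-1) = (2 11 8 5 3 7 9 10) = [0, 1, 11, 7, 4, 3, 6, 9, 5, 10, 2, 8]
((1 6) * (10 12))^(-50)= (12)= [0, 1, 2, 3, 4, 5, 6, 7, 8, 9, 10, 11, 12]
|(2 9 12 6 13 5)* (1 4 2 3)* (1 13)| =|(1 4 2 9 12 6)(3 13 5)| =6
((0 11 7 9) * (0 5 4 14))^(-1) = (0 14 4 5 9 7 11) = [14, 1, 2, 3, 5, 9, 6, 11, 8, 7, 10, 0, 12, 13, 4]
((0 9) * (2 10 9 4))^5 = [0, 1, 2, 3, 4, 5, 6, 7, 8, 9, 10] = (10)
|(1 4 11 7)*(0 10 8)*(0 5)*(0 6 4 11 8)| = |(0 10)(1 11 7)(4 8 5 6)| = 12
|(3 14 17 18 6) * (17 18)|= |(3 14 18 6)|= 4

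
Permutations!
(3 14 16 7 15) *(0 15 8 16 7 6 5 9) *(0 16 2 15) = (2 15 3 14 7 8)(5 9 16 6) = [0, 1, 15, 14, 4, 9, 5, 8, 2, 16, 10, 11, 12, 13, 7, 3, 6]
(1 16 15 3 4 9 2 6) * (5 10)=[0, 16, 6, 4, 9, 10, 1, 7, 8, 2, 5, 11, 12, 13, 14, 3, 15]=(1 16 15 3 4 9 2 6)(5 10)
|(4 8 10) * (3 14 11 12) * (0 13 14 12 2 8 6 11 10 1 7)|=22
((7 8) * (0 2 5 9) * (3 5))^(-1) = (0 9 5 3 2)(7 8) = [9, 1, 0, 2, 4, 3, 6, 8, 7, 5]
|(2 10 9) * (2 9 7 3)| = |(2 10 7 3)| = 4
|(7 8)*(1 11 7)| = |(1 11 7 8)| = 4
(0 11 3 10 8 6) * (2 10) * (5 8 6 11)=(0 5 8 11 3 2 10 6)=[5, 1, 10, 2, 4, 8, 0, 7, 11, 9, 6, 3]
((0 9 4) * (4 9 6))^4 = (9)(0 6 4) = [6, 1, 2, 3, 0, 5, 4, 7, 8, 9]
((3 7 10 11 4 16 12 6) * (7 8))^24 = (3 16 10)(4 7 6)(8 12 11) = [0, 1, 2, 16, 7, 5, 4, 6, 12, 9, 3, 8, 11, 13, 14, 15, 10]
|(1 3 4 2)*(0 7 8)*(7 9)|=4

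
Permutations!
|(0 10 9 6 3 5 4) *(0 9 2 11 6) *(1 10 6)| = 12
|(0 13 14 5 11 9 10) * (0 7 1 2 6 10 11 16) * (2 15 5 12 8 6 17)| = |(0 13 14 12 8 6 10 7 1 15 5 16)(2 17)(9 11)| = 12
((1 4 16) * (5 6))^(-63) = (16)(5 6) = [0, 1, 2, 3, 4, 6, 5, 7, 8, 9, 10, 11, 12, 13, 14, 15, 16]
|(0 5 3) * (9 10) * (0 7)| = |(0 5 3 7)(9 10)| = 4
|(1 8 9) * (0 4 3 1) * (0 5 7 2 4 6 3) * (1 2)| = |(0 6 3 2 4)(1 8 9 5 7)| = 5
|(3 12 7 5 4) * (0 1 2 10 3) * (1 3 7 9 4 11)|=30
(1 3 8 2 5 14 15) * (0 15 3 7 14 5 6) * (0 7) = [15, 0, 6, 8, 4, 5, 7, 14, 2, 9, 10, 11, 12, 13, 3, 1] = (0 15 1)(2 6 7 14 3 8)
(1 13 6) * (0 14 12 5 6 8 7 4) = (0 14 12 5 6 1 13 8 7 4) = [14, 13, 2, 3, 0, 6, 1, 4, 7, 9, 10, 11, 5, 8, 12]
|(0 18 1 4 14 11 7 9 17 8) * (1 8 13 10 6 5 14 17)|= |(0 18 8)(1 4 17 13 10 6 5 14 11 7 9)|= 33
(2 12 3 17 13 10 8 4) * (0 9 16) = (0 9 16)(2 12 3 17 13 10 8 4) = [9, 1, 12, 17, 2, 5, 6, 7, 4, 16, 8, 11, 3, 10, 14, 15, 0, 13]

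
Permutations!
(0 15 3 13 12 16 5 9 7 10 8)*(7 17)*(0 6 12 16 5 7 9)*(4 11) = (0 15 3 13 16 7 10 8 6 12 5)(4 11)(9 17) = [15, 1, 2, 13, 11, 0, 12, 10, 6, 17, 8, 4, 5, 16, 14, 3, 7, 9]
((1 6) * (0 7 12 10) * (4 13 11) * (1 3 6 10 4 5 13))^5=(0 10 1 4 12 7)(3 6)(5 11 13)=[10, 4, 2, 6, 12, 11, 3, 0, 8, 9, 1, 13, 7, 5]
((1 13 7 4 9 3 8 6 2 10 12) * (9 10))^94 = (1 10 7)(2 6 8 3 9)(4 13 12) = [0, 10, 6, 9, 13, 5, 8, 1, 3, 2, 7, 11, 4, 12]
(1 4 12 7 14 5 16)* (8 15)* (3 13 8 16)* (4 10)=(1 10 4 12 7 14 5 3 13 8 15 16)=[0, 10, 2, 13, 12, 3, 6, 14, 15, 9, 4, 11, 7, 8, 5, 16, 1]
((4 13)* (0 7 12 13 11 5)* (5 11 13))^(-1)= (0 5 12 7)(4 13)= [5, 1, 2, 3, 13, 12, 6, 0, 8, 9, 10, 11, 7, 4]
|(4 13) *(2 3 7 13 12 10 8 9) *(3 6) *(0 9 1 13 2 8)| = 8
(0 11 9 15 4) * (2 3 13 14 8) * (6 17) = [11, 1, 3, 13, 0, 5, 17, 7, 2, 15, 10, 9, 12, 14, 8, 4, 16, 6] = (0 11 9 15 4)(2 3 13 14 8)(6 17)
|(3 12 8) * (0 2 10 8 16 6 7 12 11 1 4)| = |(0 2 10 8 3 11 1 4)(6 7 12 16)| = 8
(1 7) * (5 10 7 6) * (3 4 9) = (1 6 5 10 7)(3 4 9) = [0, 6, 2, 4, 9, 10, 5, 1, 8, 3, 7]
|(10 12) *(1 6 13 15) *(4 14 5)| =|(1 6 13 15)(4 14 5)(10 12)| =12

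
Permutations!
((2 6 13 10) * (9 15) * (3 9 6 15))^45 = (15)(3 9) = [0, 1, 2, 9, 4, 5, 6, 7, 8, 3, 10, 11, 12, 13, 14, 15]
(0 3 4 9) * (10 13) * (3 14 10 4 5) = [14, 1, 2, 5, 9, 3, 6, 7, 8, 0, 13, 11, 12, 4, 10] = (0 14 10 13 4 9)(3 5)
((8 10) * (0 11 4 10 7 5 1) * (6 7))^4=[8, 10, 2, 3, 7, 4, 0, 11, 1, 9, 5, 6]=(0 8 1 10 5 4 7 11 6)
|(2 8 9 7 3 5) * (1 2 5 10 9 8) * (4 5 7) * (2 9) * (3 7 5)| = 6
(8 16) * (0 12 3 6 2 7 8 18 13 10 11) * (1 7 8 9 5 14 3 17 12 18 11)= [18, 7, 8, 6, 4, 14, 2, 9, 16, 5, 1, 0, 17, 10, 3, 15, 11, 12, 13]= (0 18 13 10 1 7 9 5 14 3 6 2 8 16 11)(12 17)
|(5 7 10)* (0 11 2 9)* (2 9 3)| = 6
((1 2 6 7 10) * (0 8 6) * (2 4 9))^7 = [9, 7, 4, 3, 10, 5, 0, 8, 2, 1, 6] = (0 9 1 7 8 2 4 10 6)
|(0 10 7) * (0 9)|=4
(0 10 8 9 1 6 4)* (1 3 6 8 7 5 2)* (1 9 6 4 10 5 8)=[5, 1, 9, 4, 0, 2, 10, 8, 6, 3, 7]=(0 5 2 9 3 4)(6 10 7 8)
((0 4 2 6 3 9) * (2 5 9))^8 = (9)(2 3 6) = [0, 1, 3, 6, 4, 5, 2, 7, 8, 9]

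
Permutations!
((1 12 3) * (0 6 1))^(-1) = [3, 6, 2, 12, 4, 5, 0, 7, 8, 9, 10, 11, 1] = (0 3 12 1 6)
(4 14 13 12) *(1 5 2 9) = (1 5 2 9)(4 14 13 12) = [0, 5, 9, 3, 14, 2, 6, 7, 8, 1, 10, 11, 4, 12, 13]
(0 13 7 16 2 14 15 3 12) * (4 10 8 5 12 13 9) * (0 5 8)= (0 9 4 10)(2 14 15 3 13 7 16)(5 12)= [9, 1, 14, 13, 10, 12, 6, 16, 8, 4, 0, 11, 5, 7, 15, 3, 2]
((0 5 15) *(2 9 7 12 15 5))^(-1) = (0 15 12 7 9 2) = [15, 1, 0, 3, 4, 5, 6, 9, 8, 2, 10, 11, 7, 13, 14, 12]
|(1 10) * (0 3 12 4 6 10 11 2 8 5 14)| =|(0 3 12 4 6 10 1 11 2 8 5 14)| =12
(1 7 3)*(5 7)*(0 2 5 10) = (0 2 5 7 3 1 10) = [2, 10, 5, 1, 4, 7, 6, 3, 8, 9, 0]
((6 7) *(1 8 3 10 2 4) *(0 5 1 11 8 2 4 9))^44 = (0 9 2 1 5)(3 8 11 4 10) = [9, 5, 1, 8, 10, 0, 6, 7, 11, 2, 3, 4]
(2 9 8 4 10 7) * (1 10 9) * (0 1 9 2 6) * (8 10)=[1, 8, 9, 3, 2, 5, 0, 6, 4, 10, 7]=(0 1 8 4 2 9 10 7 6)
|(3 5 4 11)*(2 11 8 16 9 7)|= |(2 11 3 5 4 8 16 9 7)|= 9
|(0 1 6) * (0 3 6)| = |(0 1)(3 6)| = 2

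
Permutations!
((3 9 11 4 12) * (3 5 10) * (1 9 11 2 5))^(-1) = [0, 12, 9, 10, 11, 2, 6, 7, 8, 1, 5, 3, 4] = (1 12 4 11 3 10 5 2 9)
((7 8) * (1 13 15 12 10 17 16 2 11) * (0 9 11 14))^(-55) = [15, 17, 1, 3, 4, 5, 6, 8, 7, 12, 0, 10, 14, 16, 13, 2, 11, 9] = (0 15 2 1 17 9 12 14 13 16 11 10)(7 8)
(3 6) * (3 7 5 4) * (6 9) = (3 9 6 7 5 4) = [0, 1, 2, 9, 3, 4, 7, 5, 8, 6]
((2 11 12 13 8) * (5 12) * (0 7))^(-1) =[7, 1, 8, 3, 4, 11, 6, 0, 13, 9, 10, 2, 5, 12] =(0 7)(2 8 13 12 5 11)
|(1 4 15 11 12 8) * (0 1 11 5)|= |(0 1 4 15 5)(8 11 12)|= 15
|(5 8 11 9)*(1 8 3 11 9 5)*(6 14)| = 6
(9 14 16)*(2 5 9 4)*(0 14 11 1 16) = (0 14)(1 16 4 2 5 9 11) = [14, 16, 5, 3, 2, 9, 6, 7, 8, 11, 10, 1, 12, 13, 0, 15, 4]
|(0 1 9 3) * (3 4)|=|(0 1 9 4 3)|=5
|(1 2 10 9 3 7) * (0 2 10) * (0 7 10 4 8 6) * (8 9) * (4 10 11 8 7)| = 24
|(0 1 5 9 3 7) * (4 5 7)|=12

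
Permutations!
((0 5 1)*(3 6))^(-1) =(0 1 5)(3 6) =[1, 5, 2, 6, 4, 0, 3]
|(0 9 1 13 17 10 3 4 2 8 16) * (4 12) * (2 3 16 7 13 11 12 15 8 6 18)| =|(0 9 1 11 12 4 3 15 8 7 13 17 10 16)(2 6 18)| =42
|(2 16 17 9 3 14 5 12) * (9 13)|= 9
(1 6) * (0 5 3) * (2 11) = (0 5 3)(1 6)(2 11) = [5, 6, 11, 0, 4, 3, 1, 7, 8, 9, 10, 2]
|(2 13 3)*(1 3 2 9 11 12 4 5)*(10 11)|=|(1 3 9 10 11 12 4 5)(2 13)|=8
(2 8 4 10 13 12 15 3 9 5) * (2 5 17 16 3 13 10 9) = [0, 1, 8, 2, 9, 5, 6, 7, 4, 17, 10, 11, 15, 12, 14, 13, 3, 16] = (2 8 4 9 17 16 3)(12 15 13)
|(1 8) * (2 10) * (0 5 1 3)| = 10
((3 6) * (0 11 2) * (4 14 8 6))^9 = (3 6 8 14 4) = [0, 1, 2, 6, 3, 5, 8, 7, 14, 9, 10, 11, 12, 13, 4]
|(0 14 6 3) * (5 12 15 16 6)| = |(0 14 5 12 15 16 6 3)| = 8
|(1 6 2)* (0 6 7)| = 5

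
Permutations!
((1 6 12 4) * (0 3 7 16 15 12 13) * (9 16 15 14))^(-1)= (0 13 6 1 4 12 15 7 3)(9 14 16)= [13, 4, 2, 0, 12, 5, 1, 3, 8, 14, 10, 11, 15, 6, 16, 7, 9]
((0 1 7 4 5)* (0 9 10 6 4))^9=(4 6 10 9 5)=[0, 1, 2, 3, 6, 4, 10, 7, 8, 5, 9]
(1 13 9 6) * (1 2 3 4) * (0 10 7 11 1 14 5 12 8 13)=(0 10 7 11 1)(2 3 4 14 5 12 8 13 9 6)=[10, 0, 3, 4, 14, 12, 2, 11, 13, 6, 7, 1, 8, 9, 5]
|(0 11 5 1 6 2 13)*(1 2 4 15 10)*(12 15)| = |(0 11 5 2 13)(1 6 4 12 15 10)| = 30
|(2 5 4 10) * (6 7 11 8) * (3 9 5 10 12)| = 20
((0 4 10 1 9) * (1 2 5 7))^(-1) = [9, 7, 10, 3, 0, 2, 6, 5, 8, 1, 4] = (0 9 1 7 5 2 10 4)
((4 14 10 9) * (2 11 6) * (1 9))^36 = (1 9 4 14 10) = [0, 9, 2, 3, 14, 5, 6, 7, 8, 4, 1, 11, 12, 13, 10]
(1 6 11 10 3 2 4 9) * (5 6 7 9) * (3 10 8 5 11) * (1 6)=(1 7 9 6 3 2 4 11 8 5)=[0, 7, 4, 2, 11, 1, 3, 9, 5, 6, 10, 8]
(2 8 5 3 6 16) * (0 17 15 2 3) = (0 17 15 2 8 5)(3 6 16) = [17, 1, 8, 6, 4, 0, 16, 7, 5, 9, 10, 11, 12, 13, 14, 2, 3, 15]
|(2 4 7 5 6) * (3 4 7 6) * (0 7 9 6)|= |(0 7 5 3 4)(2 9 6)|= 15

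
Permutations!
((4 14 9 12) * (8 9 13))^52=(4 9 13)(8 14 12)=[0, 1, 2, 3, 9, 5, 6, 7, 14, 13, 10, 11, 8, 4, 12]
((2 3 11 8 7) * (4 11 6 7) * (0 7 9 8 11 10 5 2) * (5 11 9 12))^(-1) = (0 7)(2 5 12 6 3)(4 8 9 11 10) = [7, 1, 5, 2, 8, 12, 3, 0, 9, 11, 4, 10, 6]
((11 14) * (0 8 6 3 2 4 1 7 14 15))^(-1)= (0 15 11 14 7 1 4 2 3 6 8)= [15, 4, 3, 6, 2, 5, 8, 1, 0, 9, 10, 14, 12, 13, 7, 11]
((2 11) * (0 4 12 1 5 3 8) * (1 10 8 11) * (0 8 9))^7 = (0 12 9 4 10)(1 3 2 5 11) = [12, 3, 5, 2, 10, 11, 6, 7, 8, 4, 0, 1, 9]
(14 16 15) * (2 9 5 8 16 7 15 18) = (2 9 5 8 16 18)(7 15 14) = [0, 1, 9, 3, 4, 8, 6, 15, 16, 5, 10, 11, 12, 13, 7, 14, 18, 17, 2]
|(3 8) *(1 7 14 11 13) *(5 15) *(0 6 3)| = |(0 6 3 8)(1 7 14 11 13)(5 15)| = 20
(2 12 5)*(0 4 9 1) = (0 4 9 1)(2 12 5) = [4, 0, 12, 3, 9, 2, 6, 7, 8, 1, 10, 11, 5]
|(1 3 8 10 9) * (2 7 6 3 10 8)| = |(1 10 9)(2 7 6 3)| = 12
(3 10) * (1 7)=(1 7)(3 10)=[0, 7, 2, 10, 4, 5, 6, 1, 8, 9, 3]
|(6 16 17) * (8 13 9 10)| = |(6 16 17)(8 13 9 10)| = 12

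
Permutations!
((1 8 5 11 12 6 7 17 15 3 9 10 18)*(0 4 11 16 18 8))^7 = (0 15 18 7 5 12 10 4 3 1 17 16 6 8 11 9) = [15, 17, 2, 1, 3, 12, 8, 5, 11, 0, 4, 9, 10, 13, 14, 18, 6, 16, 7]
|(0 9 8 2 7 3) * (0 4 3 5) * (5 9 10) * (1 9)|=|(0 10 5)(1 9 8 2 7)(3 4)|=30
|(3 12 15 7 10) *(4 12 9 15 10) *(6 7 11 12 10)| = 9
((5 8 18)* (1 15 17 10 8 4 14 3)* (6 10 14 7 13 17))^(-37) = (1 6 8 5 7 17 3 15 10 18 4 13 14) = [0, 6, 2, 15, 13, 7, 8, 17, 5, 9, 18, 11, 12, 14, 1, 10, 16, 3, 4]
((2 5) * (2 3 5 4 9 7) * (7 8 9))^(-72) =[0, 1, 2, 3, 4, 5, 6, 7, 8, 9] =(9)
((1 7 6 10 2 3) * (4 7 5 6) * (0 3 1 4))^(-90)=(10)(0 4)(3 7)=[4, 1, 2, 7, 0, 5, 6, 3, 8, 9, 10]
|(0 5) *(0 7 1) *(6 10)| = 4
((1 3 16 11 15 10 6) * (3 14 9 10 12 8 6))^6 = (1 11 14 15 9 12 10 8 3 6 16) = [0, 11, 2, 6, 4, 5, 16, 7, 3, 12, 8, 14, 10, 13, 15, 9, 1]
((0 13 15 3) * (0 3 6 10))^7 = (0 15 10 13 6) = [15, 1, 2, 3, 4, 5, 0, 7, 8, 9, 13, 11, 12, 6, 14, 10]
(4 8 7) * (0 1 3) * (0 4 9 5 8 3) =[1, 0, 2, 4, 3, 8, 6, 9, 7, 5] =(0 1)(3 4)(5 8 7 9)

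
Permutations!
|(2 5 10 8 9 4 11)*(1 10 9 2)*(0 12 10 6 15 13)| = 13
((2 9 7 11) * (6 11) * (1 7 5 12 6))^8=(2 5 6)(9 12 11)=[0, 1, 5, 3, 4, 6, 2, 7, 8, 12, 10, 9, 11]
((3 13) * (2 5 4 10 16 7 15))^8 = (2 5 4 10 16 7 15) = [0, 1, 5, 3, 10, 4, 6, 15, 8, 9, 16, 11, 12, 13, 14, 2, 7]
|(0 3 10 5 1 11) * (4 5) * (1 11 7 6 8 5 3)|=21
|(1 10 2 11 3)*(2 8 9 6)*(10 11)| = |(1 11 3)(2 10 8 9 6)| = 15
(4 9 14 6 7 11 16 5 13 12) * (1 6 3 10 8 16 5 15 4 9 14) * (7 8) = (1 6 8 16 15 4 14 3 10 7 11 5 13 12 9) = [0, 6, 2, 10, 14, 13, 8, 11, 16, 1, 7, 5, 9, 12, 3, 4, 15]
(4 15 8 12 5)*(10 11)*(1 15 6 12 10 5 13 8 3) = (1 15 3)(4 6 12 13 8 10 11 5) = [0, 15, 2, 1, 6, 4, 12, 7, 10, 9, 11, 5, 13, 8, 14, 3]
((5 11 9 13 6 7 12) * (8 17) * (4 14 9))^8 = (17)(4 11 5 12 7 6 13 9 14) = [0, 1, 2, 3, 11, 12, 13, 6, 8, 14, 10, 5, 7, 9, 4, 15, 16, 17]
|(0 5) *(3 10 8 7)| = |(0 5)(3 10 8 7)| = 4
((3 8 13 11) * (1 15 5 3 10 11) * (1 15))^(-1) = [0, 1, 2, 5, 4, 15, 6, 7, 3, 9, 11, 10, 12, 8, 14, 13] = (3 5 15 13 8)(10 11)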